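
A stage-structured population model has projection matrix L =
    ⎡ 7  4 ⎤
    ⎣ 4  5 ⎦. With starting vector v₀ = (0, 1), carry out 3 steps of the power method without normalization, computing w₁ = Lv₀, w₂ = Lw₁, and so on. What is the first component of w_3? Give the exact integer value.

w1 = Lv₀ = (7·0 + 4·1; 4·0 + 5·1) = (4, 5)
w2 = Lw1 = (7·4 + 4·5; 4·4 + 5·5) = (48, 41)
w3 = Lw2 = (500, 397)
The requested component of w3 is 500.

500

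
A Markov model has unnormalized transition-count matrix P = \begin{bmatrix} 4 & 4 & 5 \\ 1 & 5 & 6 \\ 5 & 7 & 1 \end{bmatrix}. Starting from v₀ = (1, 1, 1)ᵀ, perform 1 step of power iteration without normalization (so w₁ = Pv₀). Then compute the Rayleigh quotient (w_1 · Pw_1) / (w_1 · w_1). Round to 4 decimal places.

w1 = Pv₀ = (13, 12, 13)
Pw1 = (165, 151, 162)
w1·Pw1 = 13·165 + 12·151 + 13·162 = 6063; w1·w1 = 13·13 + 12·12 + 13·13 = 482
λ ≈ 6063/482 = 12.5788

λ ≈ 12.5788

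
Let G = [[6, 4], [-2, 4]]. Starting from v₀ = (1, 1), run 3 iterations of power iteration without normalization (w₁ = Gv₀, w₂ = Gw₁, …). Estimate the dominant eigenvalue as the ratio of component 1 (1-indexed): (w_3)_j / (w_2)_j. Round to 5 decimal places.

w1 = Gv₀ = (10, 2)
w2 = Gw1 = (68, -12)
w3 = Gw2 = (360, -184)
Ratio at component: 360 / 68 = 5.29412

λ ≈ 5.29412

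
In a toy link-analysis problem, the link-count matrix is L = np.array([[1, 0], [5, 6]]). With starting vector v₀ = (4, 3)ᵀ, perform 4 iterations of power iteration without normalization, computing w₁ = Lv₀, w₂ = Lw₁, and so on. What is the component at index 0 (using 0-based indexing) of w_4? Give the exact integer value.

w1 = Lv₀ = (1·4 + 0·3; 5·4 + 6·3) = (4, 38)
w2 = Lw1 = (1·4 + 0·38; 5·4 + 6·38) = (4, 248)
w3 = Lw2 = (4, 1508)
w4 = Lw3 = (4, 9068)
The requested component of w4 is 4.

4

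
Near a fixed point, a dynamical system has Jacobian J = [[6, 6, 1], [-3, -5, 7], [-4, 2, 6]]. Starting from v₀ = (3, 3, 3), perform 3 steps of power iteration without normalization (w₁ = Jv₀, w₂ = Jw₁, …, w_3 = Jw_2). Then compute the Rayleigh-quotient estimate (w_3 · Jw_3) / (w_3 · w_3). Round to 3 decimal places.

w1 = Jv₀ = (39, -3, 12)
w2 = Jw1 = (228, -18, -90)
w3 = Jw2 = (1170, -1224, -1488)
Jw3 = (-1812, -7806, -16056)
w3·Jw3 = 1170·(-1812) + (-1224)·(-7806) + (-1488)·(-16056) = 31325832; w3·w3 = 1170·1170 + (-1224)·(-1224) + (-1488)·(-1488) = 5081220
λ ≈ 31325832/5081220 = 6.165

6.165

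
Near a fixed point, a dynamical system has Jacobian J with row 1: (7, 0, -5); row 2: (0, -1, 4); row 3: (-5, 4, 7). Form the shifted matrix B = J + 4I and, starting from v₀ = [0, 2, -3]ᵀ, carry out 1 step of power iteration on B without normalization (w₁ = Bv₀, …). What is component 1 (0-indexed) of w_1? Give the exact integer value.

-6

B = J + 4I has rows (11, 0, -5); (0, 3, 4); (-5, 4, 11)
w1 = Bv₀ = (11·0 + 0·2 + (-5)·(-3); 0·0 + 3·2 + 4·(-3); (-5)·0 + 4·2 + 11·(-3)) = (15, -6, -25)
Requested component of w1: -6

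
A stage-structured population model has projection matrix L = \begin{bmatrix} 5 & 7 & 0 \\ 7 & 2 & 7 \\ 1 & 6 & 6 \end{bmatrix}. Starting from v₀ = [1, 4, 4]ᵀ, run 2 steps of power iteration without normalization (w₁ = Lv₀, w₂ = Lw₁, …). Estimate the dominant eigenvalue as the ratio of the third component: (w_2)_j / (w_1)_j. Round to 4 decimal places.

w1 = Lv₀ = (5·1 + 7·4 + 0·4; 7·1 + 2·4 + 7·4; 1·1 + 6·4 + 6·4) = (33, 43, 49)
w2 = Lw1 = (5·33 + 7·43 + 0·49; 7·33 + 2·43 + 7·49; 1·33 + 6·43 + 6·49) = (466, 660, 585)
Ratio at component: 585 / 49 = 11.9388

λ ≈ 11.9388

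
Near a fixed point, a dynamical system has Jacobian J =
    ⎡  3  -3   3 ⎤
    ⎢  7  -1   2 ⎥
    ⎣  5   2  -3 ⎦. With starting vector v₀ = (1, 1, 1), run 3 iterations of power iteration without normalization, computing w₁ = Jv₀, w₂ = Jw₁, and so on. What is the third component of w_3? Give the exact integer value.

-30

w1 = Jv₀ = (3·1 + (-3)·1 + 3·1; 7·1 + (-1)·1 + 2·1; 5·1 + 2·1 + (-3)·1) = (3, 8, 4)
w2 = Jw1 = (3·3 + (-3)·8 + 3·4; 7·3 + (-1)·8 + 2·4; 5·3 + 2·8 + (-3)·4) = (-3, 21, 19)
w3 = Jw2 = (-15, -4, -30)
The requested component of w3 is -30.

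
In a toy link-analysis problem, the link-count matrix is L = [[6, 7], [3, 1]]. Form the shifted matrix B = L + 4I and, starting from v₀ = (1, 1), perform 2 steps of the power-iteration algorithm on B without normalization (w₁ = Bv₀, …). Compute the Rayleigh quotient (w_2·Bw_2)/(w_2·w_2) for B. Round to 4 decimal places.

B = L + 4I has rows (10, 7); (3, 5)
w1 = Bv₀ = (10·1 + 7·1; 3·1 + 5·1) = (17, 8)
w2 = Bw1 = (10·17 + 7·8; 3·17 + 5·8) = (226, 91)
Bw2 = (2897, 1133)
w2·Bw2 = 757825; w2·w2 = 59357; μ ≈ 757825/59357 = 12.7672

μ ≈ 12.7672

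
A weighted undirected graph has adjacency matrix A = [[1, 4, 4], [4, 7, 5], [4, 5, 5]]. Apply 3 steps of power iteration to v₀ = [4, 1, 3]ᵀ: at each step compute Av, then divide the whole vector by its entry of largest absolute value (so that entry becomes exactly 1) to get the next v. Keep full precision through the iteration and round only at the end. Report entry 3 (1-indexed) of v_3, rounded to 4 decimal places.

Av0 = (20.00000, 38.00000, 36.00000); divide by 38.00000 → v1 = (0.52632, 1.00000, 0.94737)
Av1 = (8.31579, 13.84211, 11.84211); divide by 13.84211 → v2 = (0.60076, 1.00000, 0.85551)
Av2 = (8.02281, 13.68061, 11.68061); divide by 13.68061 → v3 = (0.58644, 1.00000, 0.85381)
Requested entry of v3: 6144/7196 = 0.8538

0.8538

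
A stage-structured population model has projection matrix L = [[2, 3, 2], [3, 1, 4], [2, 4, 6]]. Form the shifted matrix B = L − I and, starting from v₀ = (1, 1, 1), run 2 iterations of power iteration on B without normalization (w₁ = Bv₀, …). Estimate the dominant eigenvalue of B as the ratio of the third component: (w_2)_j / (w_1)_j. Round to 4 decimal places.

8.6364

B = L − I has rows (1, 3, 2); (3, 0, 4); (2, 4, 5)
w1 = Bv₀ = (6, 7, 11)
w2 = Bw1 = (49, 62, 95)
Ratio: 95/11 = 8.6364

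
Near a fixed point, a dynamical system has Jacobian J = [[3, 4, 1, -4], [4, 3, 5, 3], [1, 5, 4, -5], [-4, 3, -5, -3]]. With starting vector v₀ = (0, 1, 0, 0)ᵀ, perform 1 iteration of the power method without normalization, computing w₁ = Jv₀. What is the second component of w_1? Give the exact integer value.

3

w1 = Jv₀ = (3·0 + 4·1 + 1·0 + (-4)·0; 4·0 + 3·1 + 5·0 + 3·0; 1·0 + 5·1 + 4·0 + (-5)·0; (-4)·0 + 3·1 + (-5)·0 + (-3)·0) = (4, 3, 5, 3)
The requested component of w1 is 3.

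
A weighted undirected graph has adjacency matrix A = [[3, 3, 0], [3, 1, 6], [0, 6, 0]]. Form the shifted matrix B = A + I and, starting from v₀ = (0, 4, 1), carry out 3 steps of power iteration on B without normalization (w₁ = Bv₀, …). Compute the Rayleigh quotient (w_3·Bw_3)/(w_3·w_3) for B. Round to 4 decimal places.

B = A + I has rows (4, 3, 0); (3, 2, 6); (0, 6, 1)
w1 = Bv₀ = (12, 14, 25)
w2 = Bw1 = (90, 214, 109)
w3 = Bw2 = (1002, 1352, 1393)
Bw3 = (8064, 14068, 9505)
w3·Bw3 = 40340529; w3·w3 = 4772357; μ ≈ 40340529/4772357 = 8.4530

8.4530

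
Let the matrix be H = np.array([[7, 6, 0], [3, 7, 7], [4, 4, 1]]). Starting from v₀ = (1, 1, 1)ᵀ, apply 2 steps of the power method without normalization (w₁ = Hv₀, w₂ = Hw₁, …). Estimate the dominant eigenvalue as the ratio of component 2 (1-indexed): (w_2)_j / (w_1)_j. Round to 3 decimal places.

13.000

w1 = Hv₀ = (13, 17, 9)
w2 = Hw1 = (193, 221, 129)
Ratio at component: 221 / 17 = 13.000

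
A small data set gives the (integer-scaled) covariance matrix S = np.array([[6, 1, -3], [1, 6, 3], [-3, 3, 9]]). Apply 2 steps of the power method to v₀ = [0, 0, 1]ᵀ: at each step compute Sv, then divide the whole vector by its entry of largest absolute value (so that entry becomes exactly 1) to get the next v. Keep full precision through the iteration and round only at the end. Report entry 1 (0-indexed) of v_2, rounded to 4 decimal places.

Sv0 = (-3.00000, 3.00000, 9.00000); divide by 9.00000 → v1 = (-0.33333, 0.33333, 1.00000)
Sv1 = (-4.66667, 4.66667, 11.00000); divide by 11.00000 → v2 = (-0.42424, 0.42424, 1.00000)
Requested entry of v2: 42/99 = 0.4242

0.4242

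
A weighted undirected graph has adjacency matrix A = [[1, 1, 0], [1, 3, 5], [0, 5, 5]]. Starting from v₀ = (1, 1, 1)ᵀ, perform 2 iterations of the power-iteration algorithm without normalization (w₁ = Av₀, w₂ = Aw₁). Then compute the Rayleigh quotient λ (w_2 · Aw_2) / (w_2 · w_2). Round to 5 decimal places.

w1 = Av₀ = (1·1 + 1·1 + 0·1; 1·1 + 3·1 + 5·1; 0·1 + 5·1 + 5·1) = (2, 9, 10)
w2 = Aw1 = (1·2 + 1·9 + 0·10; 1·2 + 3·9 + 5·10; 0·2 + 5·9 + 5·10) = (11, 79, 95)
Aw2 = (90, 723, 870)
w2·Aw2 = 11·90 + 79·723 + 95·870 = 140757; w2·w2 = 11·11 + 79·79 + 95·95 = 15387
λ ≈ 140757/15387 = 9.14779

9.14779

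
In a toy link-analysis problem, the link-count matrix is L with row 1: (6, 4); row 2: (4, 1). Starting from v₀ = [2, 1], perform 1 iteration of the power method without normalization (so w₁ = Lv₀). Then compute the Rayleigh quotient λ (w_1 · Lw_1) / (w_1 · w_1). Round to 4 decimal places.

w1 = Lv₀ = (6·2 + 4·1; 4·2 + 1·1) = (16, 9)
Lw1 = (132, 73)
w1·Lw1 = 16·132 + 9·73 = 2769; w1·w1 = 16·16 + 9·9 = 337
λ ≈ 2769/337 = 8.2166

8.2166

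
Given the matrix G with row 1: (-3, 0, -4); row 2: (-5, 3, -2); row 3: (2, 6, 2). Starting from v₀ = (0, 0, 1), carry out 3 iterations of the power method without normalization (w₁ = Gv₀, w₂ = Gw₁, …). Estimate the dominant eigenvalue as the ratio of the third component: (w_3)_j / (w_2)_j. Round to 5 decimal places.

λ ≈ -2.25000

w1 = Gv₀ = ((-3)·0 + 0·0 + (-4)·1; (-5)·0 + 3·0 + (-2)·1; 2·0 + 6·0 + 2·1) = (-4, -2, 2)
w2 = Gw1 = ((-3)·(-4) + 0·(-2) + (-4)·2; (-5)·(-4) + 3·(-2) + (-2)·2; 2·(-4) + 6·(-2) + 2·2) = (4, 10, -16)
w3 = Gw2 = (52, 42, 36)
Ratio at component: 36 / -16 = -2.25000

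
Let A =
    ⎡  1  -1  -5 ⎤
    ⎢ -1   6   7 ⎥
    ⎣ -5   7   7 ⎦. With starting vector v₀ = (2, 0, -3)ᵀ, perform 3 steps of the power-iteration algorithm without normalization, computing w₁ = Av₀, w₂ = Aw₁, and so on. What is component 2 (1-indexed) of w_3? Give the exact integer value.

-5668

w1 = Av₀ = (1·2 + (-1)·0 + (-5)·(-3); (-1)·2 + 6·0 + 7·(-3); (-5)·2 + 7·0 + 7·(-3)) = (17, -23, -31)
w2 = Aw1 = (1·17 + (-1)·(-23) + (-5)·(-31); (-1)·17 + 6·(-23) + 7·(-31); (-5)·17 + 7·(-23) + 7·(-31)) = (195, -372, -463)
w3 = Aw2 = (2882, -5668, -6820)
The requested component of w3 is -5668.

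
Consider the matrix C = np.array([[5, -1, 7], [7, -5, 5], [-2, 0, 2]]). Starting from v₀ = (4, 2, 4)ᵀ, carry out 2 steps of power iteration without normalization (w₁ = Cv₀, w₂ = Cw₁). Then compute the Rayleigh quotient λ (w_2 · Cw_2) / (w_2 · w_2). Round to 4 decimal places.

λ ≈ 1.8669

w1 = Cv₀ = (5·4 + (-1)·2 + 7·4; 7·4 + (-5)·2 + 5·4; (-2)·4 + 0·2 + 2·4) = (46, 38, 0)
w2 = Cw1 = (5·46 + (-1)·38 + 7·0; 7·46 + (-5)·38 + 5·0; (-2)·46 + 0·38 + 2·0) = (192, 132, -92)
Cw2 = (184, 224, -568)
w2·Cw2 = 192·184 + 132·224 + (-92)·(-568) = 117152; w2·w2 = 192·192 + 132·132 + (-92)·(-92) = 62752
λ ≈ 117152/62752 = 1.8669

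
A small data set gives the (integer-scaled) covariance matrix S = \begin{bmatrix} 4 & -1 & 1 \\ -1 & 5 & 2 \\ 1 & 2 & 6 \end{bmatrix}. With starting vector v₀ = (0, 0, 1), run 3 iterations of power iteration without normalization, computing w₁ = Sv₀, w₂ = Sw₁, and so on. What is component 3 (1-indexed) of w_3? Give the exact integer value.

w1 = Sv₀ = (4·0 + (-1)·0 + 1·1; (-1)·0 + 5·0 + 2·1; 1·0 + 2·0 + 6·1) = (1, 2, 6)
w2 = Sw1 = (4·1 + (-1)·2 + 1·6; (-1)·1 + 5·2 + 2·6; 1·1 + 2·2 + 6·6) = (8, 21, 41)
w3 = Sw2 = (52, 179, 296)
The requested component of w3 is 296.

296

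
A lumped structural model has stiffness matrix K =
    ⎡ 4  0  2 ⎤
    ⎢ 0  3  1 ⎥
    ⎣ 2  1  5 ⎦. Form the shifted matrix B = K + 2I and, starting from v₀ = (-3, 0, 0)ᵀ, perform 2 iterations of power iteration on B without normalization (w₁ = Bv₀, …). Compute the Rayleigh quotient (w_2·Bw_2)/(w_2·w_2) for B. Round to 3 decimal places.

8.165

B = K + 2I has rows (6, 0, 2); (0, 5, 1); (2, 1, 7)
w1 = Bv₀ = (6·(-3) + 0·0 + 2·0; 0·(-3) + 5·0 + 1·0; 2·(-3) + 1·0 + 7·0) = (-18, 0, -6)
w2 = Bw1 = (6·(-18) + 0·0 + 2·(-6); 0·(-18) + 5·0 + 1·(-6); 2·(-18) + 1·0 + 7·(-6)) = (-120, -6, -78)
Bw2 = (-876, -108, -792)
w2·Bw2 = 167544; w2·w2 = 20520; μ ≈ 167544/20520 = 8.165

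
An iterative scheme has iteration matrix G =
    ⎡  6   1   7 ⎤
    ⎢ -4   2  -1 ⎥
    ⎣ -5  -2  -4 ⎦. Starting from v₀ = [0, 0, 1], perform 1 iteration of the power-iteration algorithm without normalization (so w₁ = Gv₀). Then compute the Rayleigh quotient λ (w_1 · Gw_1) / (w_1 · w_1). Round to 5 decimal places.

w1 = Gv₀ = (6·0 + 1·0 + 7·1; (-4)·0 + 2·0 + (-1)·1; (-5)·0 + (-2)·0 + (-4)·1) = (7, -1, -4)
Gw1 = (13, -26, -17)
w1·Gw1 = 7·13 + (-1)·(-26) + (-4)·(-17) = 185; w1·w1 = 7·7 + (-1)·(-1) + (-4)·(-4) = 66
λ ≈ 185/66 = 2.80303

λ ≈ 2.80303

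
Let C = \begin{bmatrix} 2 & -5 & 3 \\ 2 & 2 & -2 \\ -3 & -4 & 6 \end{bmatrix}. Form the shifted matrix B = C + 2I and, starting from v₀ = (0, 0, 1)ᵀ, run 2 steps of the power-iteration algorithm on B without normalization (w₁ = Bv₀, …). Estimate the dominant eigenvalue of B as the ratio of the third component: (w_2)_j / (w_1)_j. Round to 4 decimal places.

B = C + 2I has rows (4, -5, 3); (2, 4, -2); (-3, -4, 8)
w1 = Bv₀ = (3, -2, 8)
w2 = Bw1 = (46, -18, 63)
Ratio: 63/8 = 7.8750

7.8750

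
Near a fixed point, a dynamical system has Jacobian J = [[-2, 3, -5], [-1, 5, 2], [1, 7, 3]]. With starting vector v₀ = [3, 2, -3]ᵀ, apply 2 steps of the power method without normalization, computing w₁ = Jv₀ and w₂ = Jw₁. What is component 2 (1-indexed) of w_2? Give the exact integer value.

6

w1 = Jv₀ = ((-2)·3 + 3·2 + (-5)·(-3); (-1)·3 + 5·2 + 2·(-3); 1·3 + 7·2 + 3·(-3)) = (15, 1, 8)
w2 = Jw1 = ((-2)·15 + 3·1 + (-5)·8; (-1)·15 + 5·1 + 2·8; 1·15 + 7·1 + 3·8) = (-67, 6, 46)
The requested component of w2 is 6.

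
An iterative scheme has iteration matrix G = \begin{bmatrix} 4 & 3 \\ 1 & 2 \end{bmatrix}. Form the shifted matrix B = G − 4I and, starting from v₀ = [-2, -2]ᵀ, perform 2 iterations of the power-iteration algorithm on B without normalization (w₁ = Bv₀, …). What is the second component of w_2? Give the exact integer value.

B = G − 4I has rows (0, 3); (1, -2)
w1 = Bv₀ = (0·(-2) + 3·(-2); 1·(-2) + (-2)·(-2)) = (-6, 2)
w2 = Bw1 = (0·(-6) + 3·2; 1·(-6) + (-2)·2) = (6, -10)
Requested component of w2: -10

-10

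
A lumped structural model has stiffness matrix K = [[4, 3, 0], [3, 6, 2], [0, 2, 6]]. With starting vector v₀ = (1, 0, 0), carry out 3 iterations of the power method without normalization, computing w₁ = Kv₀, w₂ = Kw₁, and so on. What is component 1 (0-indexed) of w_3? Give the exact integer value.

267

w1 = Kv₀ = (4·1 + 3·0 + 0·0; 3·1 + 6·0 + 2·0; 0·1 + 2·0 + 6·0) = (4, 3, 0)
w2 = Kw1 = (4·4 + 3·3 + 0·0; 3·4 + 6·3 + 2·0; 0·4 + 2·3 + 6·0) = (25, 30, 6)
w3 = Kw2 = (190, 267, 96)
The requested component of w3 is 267.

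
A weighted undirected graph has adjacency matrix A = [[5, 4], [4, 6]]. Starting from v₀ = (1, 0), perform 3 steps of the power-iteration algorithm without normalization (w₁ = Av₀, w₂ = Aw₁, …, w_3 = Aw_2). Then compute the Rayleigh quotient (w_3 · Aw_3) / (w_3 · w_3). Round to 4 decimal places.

λ ≈ 9.5310

w1 = Av₀ = (5·1 + 4·0; 4·1 + 6·0) = (5, 4)
w2 = Aw1 = (5·5 + 4·4; 4·5 + 6·4) = (41, 44)
w3 = Aw2 = (381, 428)
Aw3 = (3617, 4092)
w3·Aw3 = 381·3617 + 428·4092 = 3129453; w3·w3 = 381·381 + 428·428 = 328345
λ ≈ 3129453/328345 = 9.5310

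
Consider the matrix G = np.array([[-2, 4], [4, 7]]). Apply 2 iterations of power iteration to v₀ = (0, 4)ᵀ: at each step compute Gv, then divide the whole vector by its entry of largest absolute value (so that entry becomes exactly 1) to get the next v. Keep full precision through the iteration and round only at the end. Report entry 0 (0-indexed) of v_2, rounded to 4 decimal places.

0.3077

Gv0 = (16.00000, 28.00000); divide by 28.00000 → v1 = (0.57143, 1.00000)
Gv1 = (2.85714, 9.28571); divide by 9.28571 → v2 = (0.30769, 1.00000)
Requested entry of v2: 80/260 = 0.3077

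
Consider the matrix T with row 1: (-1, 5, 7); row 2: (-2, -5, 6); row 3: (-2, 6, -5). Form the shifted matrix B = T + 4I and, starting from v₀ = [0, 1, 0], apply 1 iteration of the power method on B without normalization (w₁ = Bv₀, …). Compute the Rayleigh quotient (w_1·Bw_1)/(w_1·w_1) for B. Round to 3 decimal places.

1.629

B = T + 4I has rows (3, 5, 7); (-2, -1, 6); (-2, 6, -1)
w1 = Bv₀ = (3·0 + 5·1 + 7·0; (-2)·0 + (-1)·1 + 6·0; (-2)·0 + 6·1 + (-1)·0) = (5, -1, 6)
Bw1 = (52, 27, -22)
w1·Bw1 = 101; w1·w1 = 62; μ ≈ 101/62 = 1.629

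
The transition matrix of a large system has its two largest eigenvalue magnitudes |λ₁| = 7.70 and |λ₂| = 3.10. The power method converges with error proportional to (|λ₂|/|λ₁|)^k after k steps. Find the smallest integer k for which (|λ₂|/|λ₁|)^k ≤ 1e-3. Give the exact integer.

|λ₂/λ₁| = 3.10/7.70 = 0.40260
Need k ≥ ln(1e-3) / ln(0.40260) = -6.9078 / -0.9098 ≈ 7.592
Smallest integer k satisfying the bound: 8

8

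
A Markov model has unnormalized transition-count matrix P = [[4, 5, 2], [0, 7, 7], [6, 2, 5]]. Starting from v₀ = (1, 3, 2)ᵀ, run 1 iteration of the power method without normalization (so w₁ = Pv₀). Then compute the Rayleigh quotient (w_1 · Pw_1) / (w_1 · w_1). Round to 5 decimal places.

w1 = Pv₀ = (4·1 + 5·3 + 2·2; 0·1 + 7·3 + 7·2; 6·1 + 2·3 + 5·2) = (23, 35, 22)
Pw1 = (311, 399, 318)
w1·Pw1 = 23·311 + 35·399 + 22·318 = 28114; w1·w1 = 23·23 + 35·35 + 22·22 = 2238
λ ≈ 28114/2238 = 12.56211

λ ≈ 12.56211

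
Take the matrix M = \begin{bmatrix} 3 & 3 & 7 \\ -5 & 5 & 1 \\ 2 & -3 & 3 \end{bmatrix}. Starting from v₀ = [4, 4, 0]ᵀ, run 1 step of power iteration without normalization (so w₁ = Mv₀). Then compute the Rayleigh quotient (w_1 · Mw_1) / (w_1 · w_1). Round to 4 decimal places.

w1 = Mv₀ = (3·4 + 3·4 + 7·0; (-5)·4 + 5·4 + 1·0; 2·4 + (-3)·4 + 3·0) = (24, 0, -4)
Mw1 = (44, -124, 36)
w1·Mw1 = 24·44 + 0·(-124) + (-4)·36 = 912; w1·w1 = 24·24 + 0·0 + (-4)·(-4) = 592
λ ≈ 912/592 = 1.5405

1.5405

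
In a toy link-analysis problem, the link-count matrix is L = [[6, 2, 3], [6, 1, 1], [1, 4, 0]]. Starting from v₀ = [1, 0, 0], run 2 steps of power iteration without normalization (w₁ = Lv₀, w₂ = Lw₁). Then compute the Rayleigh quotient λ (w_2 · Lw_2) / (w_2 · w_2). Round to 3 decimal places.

w1 = Lv₀ = (6·1 + 2·0 + 3·0; 6·1 + 1·0 + 1·0; 1·1 + 4·0 + 0·0) = (6, 6, 1)
w2 = Lw1 = (6·6 + 2·6 + 3·1; 6·6 + 1·6 + 1·1; 1·6 + 4·6 + 0·1) = (51, 43, 30)
Lw2 = (482, 379, 223)
w2·Lw2 = 51·482 + 43·379 + 30·223 = 47569; w2·w2 = 51·51 + 43·43 + 30·30 = 5350
λ ≈ 47569/5350 = 8.891

λ ≈ 8.891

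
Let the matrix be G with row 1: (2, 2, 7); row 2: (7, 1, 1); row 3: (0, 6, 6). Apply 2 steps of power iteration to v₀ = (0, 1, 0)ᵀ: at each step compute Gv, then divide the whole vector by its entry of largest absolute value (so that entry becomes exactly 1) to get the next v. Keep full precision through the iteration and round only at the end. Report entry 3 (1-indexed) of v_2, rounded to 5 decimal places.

0.87500

Gv0 = (2.000000, 1.000000, 6.000000); divide by 6.000000 → v1 = (0.333333, 0.166667, 1.000000)
Gv1 = (8.000000, 3.500000, 7.000000); divide by 8.000000 → v2 = (1.000000, 0.437500, 0.875000)
Requested entry of v2: 42/48 = 0.87500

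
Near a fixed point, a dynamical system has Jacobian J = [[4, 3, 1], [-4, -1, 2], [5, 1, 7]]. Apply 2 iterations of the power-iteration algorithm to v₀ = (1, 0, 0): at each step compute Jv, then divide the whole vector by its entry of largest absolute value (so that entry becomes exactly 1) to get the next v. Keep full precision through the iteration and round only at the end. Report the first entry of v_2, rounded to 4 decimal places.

Jv0 = (4.00000, -4.00000, 5.00000); divide by 5.00000 → v1 = (0.80000, -0.80000, 1.00000)
Jv1 = (1.80000, -0.40000, 10.20000); divide by 10.20000 → v2 = (0.17647, -0.03922, 1.00000)
Requested entry of v2: 9/51 = 0.1765

0.1765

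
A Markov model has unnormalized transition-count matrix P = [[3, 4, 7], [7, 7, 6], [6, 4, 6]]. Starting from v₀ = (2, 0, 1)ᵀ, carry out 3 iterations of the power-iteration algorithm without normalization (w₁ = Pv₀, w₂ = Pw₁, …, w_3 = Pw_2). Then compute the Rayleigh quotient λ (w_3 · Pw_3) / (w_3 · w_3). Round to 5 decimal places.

w1 = Pv₀ = (3·2 + 4·0 + 7·1; 7·2 + 7·0 + 6·1; 6·2 + 4·0 + 6·1) = (13, 20, 18)
w2 = Pw1 = (3·13 + 4·20 + 7·18; 7·13 + 7·20 + 6·18; 6·13 + 4·20 + 6·18) = (245, 339, 266)
w3 = Pw2 = (3953, 5684, 4422)
Pw3 = (65549, 93991, 72986)
w3·Pw3 = 3953·65549 + 5684·93991 + 4422·72986 = 1116104133; w3·w3 = 3953·3953 + 5684·5684 + 4422·4422 = 67488149
λ ≈ 1116104133/67488149 = 16.53778

λ ≈ 16.53778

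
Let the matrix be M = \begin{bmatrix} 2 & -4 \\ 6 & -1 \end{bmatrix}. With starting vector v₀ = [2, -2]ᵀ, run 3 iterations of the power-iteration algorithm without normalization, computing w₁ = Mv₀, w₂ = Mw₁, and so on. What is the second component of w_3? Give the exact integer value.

-250

w1 = Mv₀ = (12, 14)
w2 = Mw1 = (-32, 58)
w3 = Mw2 = (-296, -250)
The requested component of w3 is -250.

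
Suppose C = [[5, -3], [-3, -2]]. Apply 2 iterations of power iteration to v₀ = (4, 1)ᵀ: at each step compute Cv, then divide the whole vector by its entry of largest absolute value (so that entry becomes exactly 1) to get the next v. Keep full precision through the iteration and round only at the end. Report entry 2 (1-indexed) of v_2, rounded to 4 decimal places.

-0.1811

Cv0 = (17.00000, -14.00000); divide by 17.00000 → v1 = (1.00000, -0.82353)
Cv1 = (7.47059, -1.35294); divide by 7.47059 → v2 = (1.00000, -0.18110)
Requested entry of v2: -23/127 = -0.1811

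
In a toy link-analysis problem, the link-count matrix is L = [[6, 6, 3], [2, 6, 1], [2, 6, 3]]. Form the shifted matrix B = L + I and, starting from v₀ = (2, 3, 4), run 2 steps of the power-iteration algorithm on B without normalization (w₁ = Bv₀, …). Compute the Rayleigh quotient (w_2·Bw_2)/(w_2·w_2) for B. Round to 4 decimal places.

12.1061

B = L + I has rows (7, 6, 3); (2, 7, 1); (2, 6, 4)
w1 = Bv₀ = (7·2 + 6·3 + 3·4; 2·2 + 7·3 + 1·4; 2·2 + 6·3 + 4·4) = (44, 29, 38)
w2 = Bw1 = (7·44 + 6·29 + 3·38; 2·44 + 7·29 + 1·38; 2·44 + 6·29 + 4·38) = (596, 329, 414)
Bw2 = (7388, 3909, 4822)
w2·Bw2 = 7685617; w2·w2 = 634853; μ ≈ 7685617/634853 = 12.1061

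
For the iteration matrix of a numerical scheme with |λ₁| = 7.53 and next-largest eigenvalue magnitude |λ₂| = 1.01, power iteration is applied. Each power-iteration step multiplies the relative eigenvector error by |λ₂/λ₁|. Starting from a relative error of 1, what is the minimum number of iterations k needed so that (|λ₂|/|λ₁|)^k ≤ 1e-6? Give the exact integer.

7

|λ₂/λ₁| = 1.01/7.53 = 0.13413
Need k ≥ ln(1e-6) / ln(0.13413) = -13.8155 / -2.0089 ≈ 6.877
Smallest integer k satisfying the bound: 7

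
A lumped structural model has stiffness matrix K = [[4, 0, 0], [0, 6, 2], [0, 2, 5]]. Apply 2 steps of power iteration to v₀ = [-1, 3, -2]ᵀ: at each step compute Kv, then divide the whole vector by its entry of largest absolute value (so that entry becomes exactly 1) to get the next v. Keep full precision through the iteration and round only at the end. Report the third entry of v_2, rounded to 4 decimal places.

Kv0 = (-4.00000, 14.00000, -4.00000); divide by 14.00000 → v1 = (-0.28571, 1.00000, -0.28571)
Kv1 = (-1.14286, 5.42857, 0.57143); divide by 5.42857 → v2 = (-0.21053, 1.00000, 0.10526)
Requested entry of v2: 8/76 = 0.1053

0.1053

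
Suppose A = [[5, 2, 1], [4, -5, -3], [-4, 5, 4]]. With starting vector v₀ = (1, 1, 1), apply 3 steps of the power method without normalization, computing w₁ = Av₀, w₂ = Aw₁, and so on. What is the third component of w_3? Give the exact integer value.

-91

w1 = Av₀ = (5·1 + 2·1 + 1·1; 4·1 + (-5)·1 + (-3)·1; (-4)·1 + 5·1 + 4·1) = (8, -4, 5)
w2 = Aw1 = (5·8 + 2·(-4) + 1·5; 4·8 + (-5)·(-4) + (-3)·5; (-4)·8 + 5·(-4) + 4·5) = (37, 37, -32)
w3 = Aw2 = (227, 59, -91)
The requested component of w3 is -91.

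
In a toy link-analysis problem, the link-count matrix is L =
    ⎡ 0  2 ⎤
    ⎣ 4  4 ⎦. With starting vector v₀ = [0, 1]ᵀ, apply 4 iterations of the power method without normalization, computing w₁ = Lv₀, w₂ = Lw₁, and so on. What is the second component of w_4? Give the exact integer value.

704

w1 = Lv₀ = (0·0 + 2·1; 4·0 + 4·1) = (2, 4)
w2 = Lw1 = (0·2 + 2·4; 4·2 + 4·4) = (8, 24)
w3 = Lw2 = (48, 128)
w4 = Lw3 = (256, 704)
The requested component of w4 is 704.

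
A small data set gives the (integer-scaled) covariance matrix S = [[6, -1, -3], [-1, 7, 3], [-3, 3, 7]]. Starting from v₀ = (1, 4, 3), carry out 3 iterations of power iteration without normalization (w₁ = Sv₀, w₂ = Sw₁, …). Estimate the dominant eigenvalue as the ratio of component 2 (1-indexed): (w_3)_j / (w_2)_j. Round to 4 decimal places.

λ ≈ 10.3954

w1 = Sv₀ = (6·1 + (-1)·4 + (-3)·3; (-1)·1 + 7·4 + 3·3; (-3)·1 + 3·4 + 7·3) = (-7, 36, 30)
w2 = Sw1 = (6·(-7) + (-1)·36 + (-3)·30; (-1)·(-7) + 7·36 + 3·30; (-3)·(-7) + 3·36 + 7·30) = (-168, 349, 339)
w3 = Sw2 = (-2374, 3628, 3924)
Ratio at component: 3628 / 349 = 10.3954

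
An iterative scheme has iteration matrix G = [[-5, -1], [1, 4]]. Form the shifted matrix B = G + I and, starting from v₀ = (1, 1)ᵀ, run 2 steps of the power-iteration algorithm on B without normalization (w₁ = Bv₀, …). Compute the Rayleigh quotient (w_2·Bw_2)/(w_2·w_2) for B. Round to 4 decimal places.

μ ≈ 2.8514

B = G + I has rows (-4, -1); (1, 5)
w1 = Bv₀ = ((-4)·1 + (-1)·1; 1·1 + 5·1) = (-5, 6)
w2 = Bw1 = ((-4)·(-5) + (-1)·6; 1·(-5) + 5·6) = (14, 25)
Bw2 = (-81, 139)
w2·Bw2 = 2341; w2·w2 = 821; μ ≈ 2341/821 = 2.8514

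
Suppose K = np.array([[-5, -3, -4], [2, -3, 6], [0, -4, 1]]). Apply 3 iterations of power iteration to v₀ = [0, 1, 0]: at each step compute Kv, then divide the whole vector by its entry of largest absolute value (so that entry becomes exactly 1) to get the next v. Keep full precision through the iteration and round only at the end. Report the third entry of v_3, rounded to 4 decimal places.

Kv0 = (-3.00000, -3.00000, -4.00000); divide by -4.00000 → v1 = (0.75000, 0.75000, 1.00000)
Kv1 = (-10.00000, 5.25000, -2.00000); divide by -10.00000 → v2 = (1.00000, -0.52500, 0.20000)
Kv2 = (-4.22500, 4.77500, 2.30000); divide by 4.77500 → v3 = (-0.88482, 1.00000, 0.48168)
Requested entry of v3: 92/191 = 0.4817

0.4817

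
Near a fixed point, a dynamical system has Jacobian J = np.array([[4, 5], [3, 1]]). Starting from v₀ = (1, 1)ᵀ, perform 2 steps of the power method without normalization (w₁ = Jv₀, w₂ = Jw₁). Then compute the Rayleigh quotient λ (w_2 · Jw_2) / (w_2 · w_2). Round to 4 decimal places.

w1 = Jv₀ = (4·1 + 5·1; 3·1 + 1·1) = (9, 4)
w2 = Jw1 = (4·9 + 5·4; 3·9 + 1·4) = (56, 31)
Jw2 = (379, 199)
w2·Jw2 = 56·379 + 31·199 = 27393; w2·w2 = 56·56 + 31·31 = 4097
λ ≈ 27393/4097 = 6.6861

6.6861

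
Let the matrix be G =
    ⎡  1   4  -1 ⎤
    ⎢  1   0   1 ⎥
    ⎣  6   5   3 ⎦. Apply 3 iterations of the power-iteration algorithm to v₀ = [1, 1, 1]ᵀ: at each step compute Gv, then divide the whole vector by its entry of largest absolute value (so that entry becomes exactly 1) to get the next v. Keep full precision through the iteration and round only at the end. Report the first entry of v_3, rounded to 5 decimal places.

Gv0 = (4.000000, 2.000000, 14.000000); divide by 14.000000 → v1 = (0.285714, 0.142857, 1.000000)
Gv1 = (-0.142857, 1.285714, 5.428571); divide by 5.428571 → v2 = (-0.026316, 0.236842, 1.000000)
Gv2 = (-0.078947, 0.973684, 4.026316); divide by 4.026316 → v3 = (-0.019608, 0.241830, 1.000000)
Requested entry of v3: -6/306 = -0.01961

-0.01961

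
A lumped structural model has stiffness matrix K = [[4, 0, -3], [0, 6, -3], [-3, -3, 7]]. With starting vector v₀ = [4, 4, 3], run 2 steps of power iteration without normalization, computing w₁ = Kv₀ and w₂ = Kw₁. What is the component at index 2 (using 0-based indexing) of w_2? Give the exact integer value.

w1 = Kv₀ = (7, 15, -3)
w2 = Kw1 = (37, 99, -87)
The requested component of w2 is -87.

-87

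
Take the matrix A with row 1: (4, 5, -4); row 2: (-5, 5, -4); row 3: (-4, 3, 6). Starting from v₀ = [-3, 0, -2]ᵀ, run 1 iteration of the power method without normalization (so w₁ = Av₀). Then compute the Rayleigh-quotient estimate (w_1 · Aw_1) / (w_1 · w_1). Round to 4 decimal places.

λ ≈ 4.9706

w1 = Av₀ = (-4, 23, 0)
Aw1 = (99, 135, 85)
w1·Aw1 = (-4)·99 + 23·135 + 0·85 = 2709; w1·w1 = (-4)·(-4) + 23·23 + 0·0 = 545
λ ≈ 2709/545 = 4.9706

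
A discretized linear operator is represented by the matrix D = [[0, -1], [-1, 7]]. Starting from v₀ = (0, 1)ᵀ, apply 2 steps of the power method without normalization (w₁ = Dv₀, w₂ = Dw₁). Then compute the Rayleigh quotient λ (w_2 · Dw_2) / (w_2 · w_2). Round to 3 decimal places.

w1 = Dv₀ = (0·0 + (-1)·1; (-1)·0 + 7·1) = (-1, 7)
w2 = Dw1 = (0·(-1) + (-1)·7; (-1)·(-1) + 7·7) = (-7, 50)
Dw2 = (-50, 357)
w2·Dw2 = (-7)·(-50) + 50·357 = 18200; w2·w2 = (-7)·(-7) + 50·50 = 2549
λ ≈ 18200/2549 = 7.140

7.140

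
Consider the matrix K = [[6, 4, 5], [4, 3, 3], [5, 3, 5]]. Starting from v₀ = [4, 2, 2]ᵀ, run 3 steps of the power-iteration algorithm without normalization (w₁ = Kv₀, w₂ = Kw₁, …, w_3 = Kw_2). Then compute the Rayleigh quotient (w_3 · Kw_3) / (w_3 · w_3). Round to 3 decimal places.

λ ≈ 13.006

w1 = Kv₀ = (6·4 + 4·2 + 5·2; 4·4 + 3·2 + 3·2; 5·4 + 3·2 + 5·2) = (42, 28, 36)
w2 = Kw1 = (6·42 + 4·28 + 5·36; 4·42 + 3·28 + 3·36; 5·42 + 3·28 + 5·36) = (544, 360, 474)
w3 = Kw2 = (7074, 4678, 6170)
Kw3 = (92006, 60840, 80254)
w3·Kw3 = 7074·92006 + 4678·60840 + 6170·80254 = 1430627144; w3·w3 = 7074·7074 + 4678·4678 + 6170·6170 = 109994060
λ ≈ 1430627144/109994060 = 13.006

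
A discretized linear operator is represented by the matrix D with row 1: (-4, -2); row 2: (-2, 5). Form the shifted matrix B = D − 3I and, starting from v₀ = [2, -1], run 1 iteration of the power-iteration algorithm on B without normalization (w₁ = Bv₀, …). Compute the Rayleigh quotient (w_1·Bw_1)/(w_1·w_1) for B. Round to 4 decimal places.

μ ≈ -6.8000

B = D − 3I has rows (-7, -2); (-2, 2)
w1 = Bv₀ = ((-7)·2 + (-2)·(-1); (-2)·2 + 2·(-1)) = (-12, -6)
Bw1 = (96, 12)
w1·Bw1 = -1224; w1·w1 = 180; μ ≈ -1224/180 = -6.8000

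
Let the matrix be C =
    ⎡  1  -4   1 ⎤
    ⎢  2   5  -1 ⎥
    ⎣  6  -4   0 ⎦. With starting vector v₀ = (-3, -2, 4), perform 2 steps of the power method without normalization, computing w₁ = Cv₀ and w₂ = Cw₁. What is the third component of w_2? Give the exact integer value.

w1 = Cv₀ = (1·(-3) + (-4)·(-2) + 1·4; 2·(-3) + 5·(-2) + (-1)·4; 6·(-3) + (-4)·(-2) + 0·4) = (9, -20, -10)
w2 = Cw1 = (1·9 + (-4)·(-20) + 1·(-10); 2·9 + 5·(-20) + (-1)·(-10); 6·9 + (-4)·(-20) + 0·(-10)) = (79, -72, 134)
The requested component of w2 is 134.

134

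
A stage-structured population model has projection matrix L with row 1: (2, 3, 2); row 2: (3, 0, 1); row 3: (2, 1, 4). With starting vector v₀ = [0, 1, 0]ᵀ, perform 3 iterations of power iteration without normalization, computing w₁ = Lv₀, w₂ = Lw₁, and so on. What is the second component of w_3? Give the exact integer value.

w1 = Lv₀ = (2·0 + 3·1 + 2·0; 3·0 + 0·1 + 1·0; 2·0 + 1·1 + 4·0) = (3, 0, 1)
w2 = Lw1 = (2·3 + 3·0 + 2·1; 3·3 + 0·0 + 1·1; 2·3 + 1·0 + 4·1) = (8, 10, 10)
w3 = Lw2 = (66, 34, 66)
The requested component of w3 is 34.

34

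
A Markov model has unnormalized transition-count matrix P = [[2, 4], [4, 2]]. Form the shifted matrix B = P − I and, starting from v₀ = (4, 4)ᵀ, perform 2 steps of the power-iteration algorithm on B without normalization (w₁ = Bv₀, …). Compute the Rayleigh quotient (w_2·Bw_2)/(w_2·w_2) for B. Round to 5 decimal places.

5.00000

B = P − I has rows (1, 4); (4, 1)
w1 = Bv₀ = (20, 20)
w2 = Bw1 = (100, 100)
Bw2 = (500, 500)
w2·Bw2 = 100000; w2·w2 = 20000; μ ≈ 100000/20000 = 5.00000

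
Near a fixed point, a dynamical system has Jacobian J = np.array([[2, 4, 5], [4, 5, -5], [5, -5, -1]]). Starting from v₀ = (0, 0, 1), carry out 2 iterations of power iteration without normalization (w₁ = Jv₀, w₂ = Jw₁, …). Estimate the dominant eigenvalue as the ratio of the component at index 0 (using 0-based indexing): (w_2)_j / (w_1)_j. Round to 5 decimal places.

λ ≈ -3.00000

w1 = Jv₀ = (2·0 + 4·0 + 5·1; 4·0 + 5·0 + (-5)·1; 5·0 + (-5)·0 + (-1)·1) = (5, -5, -1)
w2 = Jw1 = (2·5 + 4·(-5) + 5·(-1); 4·5 + 5·(-5) + (-5)·(-1); 5·5 + (-5)·(-5) + (-1)·(-1)) = (-15, 0, 51)
Ratio at component: -15 / 5 = -3.00000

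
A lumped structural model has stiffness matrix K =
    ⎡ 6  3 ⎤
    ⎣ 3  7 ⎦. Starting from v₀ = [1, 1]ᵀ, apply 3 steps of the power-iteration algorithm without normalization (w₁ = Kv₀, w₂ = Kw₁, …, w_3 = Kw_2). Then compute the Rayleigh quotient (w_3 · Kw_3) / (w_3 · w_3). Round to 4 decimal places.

w1 = Kv₀ = (9, 10)
w2 = Kw1 = (84, 97)
w3 = Kw2 = (795, 931)
Kw3 = (7563, 8902)
w3·Kw3 = 795·7563 + 931·8902 = 14300347; w3·w3 = 795·795 + 931·931 = 1498786
λ ≈ 14300347/1498786 = 9.5413

9.5413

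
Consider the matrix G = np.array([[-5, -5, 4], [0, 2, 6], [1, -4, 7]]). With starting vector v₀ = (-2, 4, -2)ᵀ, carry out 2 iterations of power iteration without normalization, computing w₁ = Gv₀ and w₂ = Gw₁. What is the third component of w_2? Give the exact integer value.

w1 = Gv₀ = (-18, -4, -32)
w2 = Gw1 = (-18, -200, -226)
The requested component of w2 is -226.

-226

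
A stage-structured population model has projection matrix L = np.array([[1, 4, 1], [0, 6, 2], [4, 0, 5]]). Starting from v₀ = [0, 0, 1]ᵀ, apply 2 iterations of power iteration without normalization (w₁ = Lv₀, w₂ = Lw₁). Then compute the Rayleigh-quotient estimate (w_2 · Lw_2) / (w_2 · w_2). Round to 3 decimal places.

7.786

w1 = Lv₀ = (1·0 + 4·0 + 1·1; 0·0 + 6·0 + 2·1; 4·0 + 0·0 + 5·1) = (1, 2, 5)
w2 = Lw1 = (1·1 + 4·2 + 1·5; 0·1 + 6·2 + 2·5; 4·1 + 0·2 + 5·5) = (14, 22, 29)
Lw2 = (131, 190, 201)
w2·Lw2 = 14·131 + 22·190 + 29·201 = 11843; w2·w2 = 14·14 + 22·22 + 29·29 = 1521
λ ≈ 11843/1521 = 7.786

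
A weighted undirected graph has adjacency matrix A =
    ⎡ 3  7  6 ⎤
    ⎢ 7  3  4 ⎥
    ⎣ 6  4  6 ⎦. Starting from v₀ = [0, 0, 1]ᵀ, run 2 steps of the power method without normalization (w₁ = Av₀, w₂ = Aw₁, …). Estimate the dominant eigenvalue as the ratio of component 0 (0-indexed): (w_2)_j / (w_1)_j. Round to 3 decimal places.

13.667

w1 = Av₀ = (3·0 + 7·0 + 6·1; 7·0 + 3·0 + 4·1; 6·0 + 4·0 + 6·1) = (6, 4, 6)
w2 = Aw1 = (3·6 + 7·4 + 6·6; 7·6 + 3·4 + 4·6; 6·6 + 4·4 + 6·6) = (82, 78, 88)
Ratio at component: 82 / 6 = 13.667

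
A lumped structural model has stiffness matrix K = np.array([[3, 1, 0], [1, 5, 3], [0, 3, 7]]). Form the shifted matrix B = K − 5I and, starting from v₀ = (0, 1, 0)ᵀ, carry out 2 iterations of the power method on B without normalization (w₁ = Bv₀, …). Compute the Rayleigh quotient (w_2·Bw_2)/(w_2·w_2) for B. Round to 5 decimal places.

B = K − 5I has rows (-2, 1, 0); (1, 0, 3); (0, 3, 2)
w1 = Bv₀ = ((-2)·0 + 1·1 + 0·0; 1·0 + 0·1 + 3·0; 0·0 + 3·1 + 2·0) = (1, 0, 3)
w2 = Bw1 = ((-2)·1 + 1·0 + 0·3; 1·1 + 0·0 + 3·3; 0·1 + 3·0 + 2·3) = (-2, 10, 6)
Bw2 = (14, 16, 42)
w2·Bw2 = 384; w2·w2 = 140; μ ≈ 384/140 = 2.74286

μ ≈ 2.74286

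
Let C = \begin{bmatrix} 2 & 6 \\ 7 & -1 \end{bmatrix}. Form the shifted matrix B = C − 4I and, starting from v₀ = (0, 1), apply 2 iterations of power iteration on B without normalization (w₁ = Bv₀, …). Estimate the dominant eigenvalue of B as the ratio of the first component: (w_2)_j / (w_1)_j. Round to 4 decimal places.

-7.0000

B = C − 4I has rows (-2, 6); (7, -5)
w1 = Bv₀ = ((-2)·0 + 6·1; 7·0 + (-5)·1) = (6, -5)
w2 = Bw1 = ((-2)·6 + 6·(-5); 7·6 + (-5)·(-5)) = (-42, 67)
Ratio: -42/6 = -7.0000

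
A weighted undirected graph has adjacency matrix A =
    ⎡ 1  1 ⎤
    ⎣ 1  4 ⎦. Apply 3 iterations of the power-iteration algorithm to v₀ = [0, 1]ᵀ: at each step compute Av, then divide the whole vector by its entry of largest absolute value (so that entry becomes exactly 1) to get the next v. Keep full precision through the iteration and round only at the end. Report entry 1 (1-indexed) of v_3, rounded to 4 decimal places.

0.3014

Av0 = (1.00000, 4.00000); divide by 4.00000 → v1 = (0.25000, 1.00000)
Av1 = (1.25000, 4.25000); divide by 4.25000 → v2 = (0.29412, 1.00000)
Av2 = (1.29412, 4.29412); divide by 4.29412 → v3 = (0.30137, 1.00000)
Requested entry of v3: 22/73 = 0.3014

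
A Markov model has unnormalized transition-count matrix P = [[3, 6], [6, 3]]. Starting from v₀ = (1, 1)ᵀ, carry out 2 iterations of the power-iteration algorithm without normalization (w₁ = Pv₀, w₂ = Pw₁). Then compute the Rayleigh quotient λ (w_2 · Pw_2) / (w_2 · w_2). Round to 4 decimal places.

λ ≈ 9.0000

w1 = Pv₀ = (3·1 + 6·1; 6·1 + 3·1) = (9, 9)
w2 = Pw1 = (3·9 + 6·9; 6·9 + 3·9) = (81, 81)
Pw2 = (729, 729)
w2·Pw2 = 81·729 + 81·729 = 118098; w2·w2 = 81·81 + 81·81 = 13122
λ ≈ 118098/13122 = 9.0000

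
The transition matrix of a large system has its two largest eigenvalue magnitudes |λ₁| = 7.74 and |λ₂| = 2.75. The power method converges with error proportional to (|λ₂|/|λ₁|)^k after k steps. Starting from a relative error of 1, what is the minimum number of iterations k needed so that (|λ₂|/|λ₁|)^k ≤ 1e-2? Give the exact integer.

5

|λ₂/λ₁| = 2.75/7.74 = 0.35530
Need k ≥ ln(1e-2) / ln(0.35530) = -4.6052 / -1.0348 ≈ 4.450
Smallest integer k satisfying the bound: 5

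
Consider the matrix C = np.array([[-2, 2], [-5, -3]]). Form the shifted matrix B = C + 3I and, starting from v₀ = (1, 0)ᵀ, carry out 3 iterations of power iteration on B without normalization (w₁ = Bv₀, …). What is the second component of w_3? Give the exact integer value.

B = C + 3I has rows (1, 2); (-5, 0)
w1 = Bv₀ = (1·1 + 2·0; (-5)·1 + 0·0) = (1, -5)
w2 = Bw1 = (1·1 + 2·(-5); (-5)·1 + 0·(-5)) = (-9, -5)
w3 = Bw2 = (-19, 45)
Requested component of w3: 45

45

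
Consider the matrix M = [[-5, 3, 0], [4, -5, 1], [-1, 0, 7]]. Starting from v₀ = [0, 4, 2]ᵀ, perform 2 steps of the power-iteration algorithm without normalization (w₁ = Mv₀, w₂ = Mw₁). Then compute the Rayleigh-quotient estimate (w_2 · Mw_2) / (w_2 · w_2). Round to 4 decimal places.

λ ≈ -5.2223

w1 = Mv₀ = ((-5)·0 + 3·4 + 0·2; 4·0 + (-5)·4 + 1·2; (-1)·0 + 0·4 + 7·2) = (12, -18, 14)
w2 = Mw1 = ((-5)·12 + 3·(-18) + 0·14; 4·12 + (-5)·(-18) + 1·14; (-1)·12 + 0·(-18) + 7·14) = (-114, 152, 86)
Mw2 = (1026, -1130, 716)
w2·Mw2 = (-114)·1026 + 152·(-1130) + 86·716 = -227148; w2·w2 = (-114)·(-114) + 152·152 + 86·86 = 43496
λ ≈ -227148/43496 = -5.2223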